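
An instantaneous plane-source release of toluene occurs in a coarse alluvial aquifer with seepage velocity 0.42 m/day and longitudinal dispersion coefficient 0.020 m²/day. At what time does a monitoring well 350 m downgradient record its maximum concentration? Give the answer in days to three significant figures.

For the 1D instantaneous-source solution, setting ∂C/∂t = 0 at fixed x gives v²t² + 2Dt − x² = 0, so t = (√(D² + v²x²) − D)/v².
√(D² + v²x²) = √(0.020² + 0.42² × 350²) = 147.0; v² = 0.1764.
t = (147.0 − 0.020)/0.1764 = 833 days (vs. the pure-advection estimate x/v = 833 d).

833 days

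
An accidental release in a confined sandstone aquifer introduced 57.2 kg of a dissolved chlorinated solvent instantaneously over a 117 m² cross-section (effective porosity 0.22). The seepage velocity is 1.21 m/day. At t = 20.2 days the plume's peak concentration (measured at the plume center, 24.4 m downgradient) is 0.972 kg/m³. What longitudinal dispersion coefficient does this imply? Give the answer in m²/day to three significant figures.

At the plume center C_max = M/(n_e·A·√(4πDt)), so D = M²/(4πt·(n_e·A·C_max)²).
n_e·A·C_max = 0.22 × 117 × 0.972 = 25.02 kg/m.
D = 57.2²/(4π × 20.2 × 25.02²) = 0.0206 m²/day.

0.0206 m²/day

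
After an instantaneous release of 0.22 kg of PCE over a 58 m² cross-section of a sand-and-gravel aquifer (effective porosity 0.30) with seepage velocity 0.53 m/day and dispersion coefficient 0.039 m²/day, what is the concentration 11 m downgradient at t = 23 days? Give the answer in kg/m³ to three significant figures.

For an instantaneous plane source, C(x,t) = M/(n_e·A·√(4πDt)) · exp(−(x−vt)²/(4Dt)), with n_e·A the pore (flow) area.
Plume center vt = 0.53 × 23 = 12.19 m, so the well at 11 m is 1.19 m upgradient of the peak.
√(4πDt) = 3.357 m, giving peak height M/(n_e·A·√(4πDt)) = 0.22/(0.30 × 58 × 3.357) = 0.003766 kg/m³.
(x−vt)²/(4Dt) = (-1.19)²/(4 × 0.039 × 23) = 0.3947; exp(−0.3947) = 0.6739.
C = 0.003766 × 0.6739 = 0.00254 kg/m³.

0.00254 kg/m³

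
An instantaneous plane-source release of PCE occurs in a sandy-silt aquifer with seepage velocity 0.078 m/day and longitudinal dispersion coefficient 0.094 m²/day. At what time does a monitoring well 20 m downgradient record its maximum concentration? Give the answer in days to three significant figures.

For the 1D instantaneous-source solution, setting ∂C/∂t = 0 at fixed x gives v²t² + 2Dt − x² = 0, so t = (√(D² + v²x²) − D)/v².
√(D² + v²x²) = √(0.094² + 0.078² × 20²) = 1.563; v² = 0.006084.
t = (1.563 − 0.094)/0.006084 = 241 days (vs. the pure-advection estimate x/v = 256 d).

241 days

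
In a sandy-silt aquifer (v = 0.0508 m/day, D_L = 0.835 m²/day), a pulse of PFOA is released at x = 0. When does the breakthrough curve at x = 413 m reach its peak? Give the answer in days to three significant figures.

7810 days

For the 1D instantaneous-source solution, setting ∂C/∂t = 0 at fixed x gives v²t² + 2Dt − x² = 0, so t = (√(D² + v²x²) − D)/v².
√(D² + v²x²) = √(0.835² + 0.0508² × 413²) = 21.00; v² = 0.00258064.
t = (21.00 − 0.835)/0.00258064 = 7810 days (vs. the pure-advection estimate x/v = 8130 d).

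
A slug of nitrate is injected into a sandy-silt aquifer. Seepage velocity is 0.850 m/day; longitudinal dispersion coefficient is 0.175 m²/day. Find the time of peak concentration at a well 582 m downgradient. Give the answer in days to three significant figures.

684 days

For the 1D instantaneous-source solution, setting ∂C/∂t = 0 at fixed x gives v²t² + 2Dt − x² = 0, so t = (√(D² + v²x²) − D)/v².
√(D² + v²x²) = √(0.175² + 0.850² × 582²) = 494.7; v² = 0.7225.
t = (494.7 − 0.175)/0.7225 = 684 days (vs. the pure-advection estimate x/v = 685 d).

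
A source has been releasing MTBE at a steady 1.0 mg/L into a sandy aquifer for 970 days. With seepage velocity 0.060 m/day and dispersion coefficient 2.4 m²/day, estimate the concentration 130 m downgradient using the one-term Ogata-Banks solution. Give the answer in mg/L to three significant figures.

0.146 mg/L

For a continuous step input, C/C₀ ≈ ½·erfc((x−vt)/(2√(Dt))).
vt = 0.060 × 970 = 58.2 m and 2√(Dt) = 2√(2.4 × 970) = 96.50 m.
Argument (x−vt)/(2√(Dt)) = (130 − 58.2)/96.50 = 0.7440; ½·erfc(0.7440) = 0.1464.
C = 1.0 × 0.1464 = 0.146 mg/L.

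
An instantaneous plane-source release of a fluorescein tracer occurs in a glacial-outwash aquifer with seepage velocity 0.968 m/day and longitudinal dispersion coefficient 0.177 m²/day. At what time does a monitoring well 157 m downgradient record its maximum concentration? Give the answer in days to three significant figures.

162 days

For the 1D instantaneous-source solution, setting ∂C/∂t = 0 at fixed x gives v²t² + 2Dt − x² = 0, so t = (√(D² + v²x²) − D)/v².
√(D² + v²x²) = √(0.177² + 0.968² × 157²) = 152.0; v² = 0.937024.
t = (152.0 − 0.177)/0.937024 = 162 days (vs. the pure-advection estimate x/v = 162 d).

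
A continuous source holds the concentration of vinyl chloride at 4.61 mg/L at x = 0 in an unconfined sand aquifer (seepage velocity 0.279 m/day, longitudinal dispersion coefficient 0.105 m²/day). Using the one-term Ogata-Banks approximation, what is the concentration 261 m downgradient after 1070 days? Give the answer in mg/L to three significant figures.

For a continuous step input, C/C₀ ≈ ½·erfc((x−vt)/(2√(Dt))).
vt = 0.279 × 1070 = 298.53 m and 2√(Dt) = 2√(0.105 × 1070) = 21.20 m.
Argument (x−vt)/(2√(Dt)) = (261 − 298.53)/21.20 = -1.770; ½·erfc(-1.770) = 0.9938.
C = 4.61 × 0.9938 = 4.58 mg/L.

4.58 mg/L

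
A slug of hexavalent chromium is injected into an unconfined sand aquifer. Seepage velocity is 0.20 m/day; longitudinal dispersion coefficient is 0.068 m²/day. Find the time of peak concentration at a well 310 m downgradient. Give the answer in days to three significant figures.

1550 days

For the 1D instantaneous-source solution, setting ∂C/∂t = 0 at fixed x gives v²t² + 2Dt − x² = 0, so t = (√(D² + v²x²) − D)/v².
√(D² + v²x²) = √(0.068² + 0.20² × 310²) = 62.00; v² = 0.04.
t = (62.00 − 0.068)/0.04 = 1550 days (vs. the pure-advection estimate x/v = 1550 d).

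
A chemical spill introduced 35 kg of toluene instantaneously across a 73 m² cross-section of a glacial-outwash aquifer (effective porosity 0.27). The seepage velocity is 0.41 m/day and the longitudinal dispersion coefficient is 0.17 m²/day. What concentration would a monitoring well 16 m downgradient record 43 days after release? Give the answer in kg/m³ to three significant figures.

For an instantaneous plane source, C(x,t) = M/(n_e·A·√(4πDt)) · exp(−(x−vt)²/(4Dt)), with n_e·A the pore (flow) area.
Plume center vt = 0.41 × 43 = 17.63 m, so the well at 16 m is 1.63 m upgradient of the peak.
√(4πDt) = 9.584 m, giving peak height M/(n_e·A·√(4πDt)) = 35/(0.27 × 73 × 9.584) = 0.1853 kg/m³.
(x−vt)²/(4Dt) = (-1.63)²/(4 × 0.17 × 43) = 0.09087; exp(−0.09087) = 0.9131.
C = 0.1853 × 0.9131 = 0.169 kg/m³.

0.169 kg/m³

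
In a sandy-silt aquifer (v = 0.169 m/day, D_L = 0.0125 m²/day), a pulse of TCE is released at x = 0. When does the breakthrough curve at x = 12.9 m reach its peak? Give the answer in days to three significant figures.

For the 1D instantaneous-source solution, setting ∂C/∂t = 0 at fixed x gives v²t² + 2Dt − x² = 0, so t = (√(D² + v²x²) − D)/v².
√(D² + v²x²) = √(0.0125² + 0.169² × 12.9²) = 2.180; v² = 0.028561.
t = (2.180 − 0.0125)/0.028561 = 75.9 days (vs. the pure-advection estimate x/v = 76.3 d).

75.9 days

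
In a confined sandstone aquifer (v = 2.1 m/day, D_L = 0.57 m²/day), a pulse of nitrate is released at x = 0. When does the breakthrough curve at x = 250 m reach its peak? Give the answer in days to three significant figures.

119 days

For the 1D instantaneous-source solution, setting ∂C/∂t = 0 at fixed x gives v²t² + 2Dt − x² = 0, so t = (√(D² + v²x²) − D)/v².
√(D² + v²x²) = √(0.57² + 2.1² × 250²) = 525.0; v² = 4.41.
t = (525.0 − 0.57)/4.41 = 119 days (vs. the pure-advection estimate x/v = 119 d).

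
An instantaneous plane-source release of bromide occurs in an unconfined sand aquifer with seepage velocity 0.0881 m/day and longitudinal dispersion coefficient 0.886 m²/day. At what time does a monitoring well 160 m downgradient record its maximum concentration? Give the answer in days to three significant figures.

For the 1D instantaneous-source solution, setting ∂C/∂t = 0 at fixed x gives v²t² + 2Dt − x² = 0, so t = (√(D² + v²x²) − D)/v².
√(D² + v²x²) = √(0.886² + 0.0881² × 160²) = 14.12; v² = 0.00776161.
t = (14.12 − 0.886)/0.00776161 = 1710 days (vs. the pure-advection estimate x/v = 1820 d).

1710 days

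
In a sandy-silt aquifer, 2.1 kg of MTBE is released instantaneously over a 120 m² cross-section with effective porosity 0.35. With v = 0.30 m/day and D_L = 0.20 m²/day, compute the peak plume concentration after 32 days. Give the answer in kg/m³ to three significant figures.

The peak of an instantaneous 1D plume sits at x = vt; there the Gaussian factor is 1 and C_max = M/(n_e·A·√(4πDt)), where n_e·A is the pore area the mass is dissolved in.
√(4πDt) = √(4π × 0.20 × 32) = 8.968 m, so C_max = 2.1/(0.35 × 120 × 8.968) = 0.00558 kg/m³.

0.00558 kg/m³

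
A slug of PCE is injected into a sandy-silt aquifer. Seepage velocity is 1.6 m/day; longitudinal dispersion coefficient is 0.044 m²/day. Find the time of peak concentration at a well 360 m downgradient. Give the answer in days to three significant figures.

For the 1D instantaneous-source solution, setting ∂C/∂t = 0 at fixed x gives v²t² + 2Dt − x² = 0, so t = (√(D² + v²x²) − D)/v².
√(D² + v²x²) = √(0.044² + 1.6² × 360²) = 576.0; v² = 2.56.
t = (576.0 − 0.044)/2.56 = 225 days (vs. the pure-advection estimate x/v = 225 d).

225 days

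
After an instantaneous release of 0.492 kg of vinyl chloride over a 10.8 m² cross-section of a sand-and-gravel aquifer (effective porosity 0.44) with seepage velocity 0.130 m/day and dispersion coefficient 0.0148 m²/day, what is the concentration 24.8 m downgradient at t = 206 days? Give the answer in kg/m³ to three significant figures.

For an instantaneous plane source, C(x,t) = M/(n_e·A·√(4πDt)) · exp(−(x−vt)²/(4Dt)), with n_e·A the pore (flow) area.
Plume center vt = 0.130 × 206 = 26.78 m, so the well at 24.8 m is 1.98 m upgradient of the peak.
√(4πDt) = 6.190 m, giving peak height M/(n_e·A·√(4πDt)) = 0.492/(0.44 × 10.8 × 6.190) = 0.01673 kg/m³.
(x−vt)²/(4Dt) = (-1.98)²/(4 × 0.0148 × 206) = 0.3215; exp(−0.3215) = 0.7251.
C = 0.01673 × 0.7251 = 0.0121 kg/m³.

0.0121 kg/m³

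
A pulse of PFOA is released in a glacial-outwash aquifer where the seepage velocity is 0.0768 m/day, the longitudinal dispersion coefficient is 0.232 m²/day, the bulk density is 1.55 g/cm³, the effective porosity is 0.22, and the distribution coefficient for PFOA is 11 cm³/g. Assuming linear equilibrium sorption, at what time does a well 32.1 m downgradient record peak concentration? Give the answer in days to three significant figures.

Retardation factor R = 1 + ρ_b·K_d/n = 1 + 1.55 × 11/0.22 = 78.50.
Sorption retards both mechanisms: v_R = v/R = 0.0009783 m/day, D_R = D/R = 0.002955 m²/day.
Peak time from v_R²t² + 2D_R t − x² = 0: t = (√(D_R² + v_R²x²) − D_R)/v_R².
√(D_R² + v_R²x²) = √(0.002955² + 0.0009783² × 32.1²) = 0.03154; v_R² = 9.571e-07.
t = (0.03154 − 0.002955)/9.571e-07 = 29900 days.

29900 days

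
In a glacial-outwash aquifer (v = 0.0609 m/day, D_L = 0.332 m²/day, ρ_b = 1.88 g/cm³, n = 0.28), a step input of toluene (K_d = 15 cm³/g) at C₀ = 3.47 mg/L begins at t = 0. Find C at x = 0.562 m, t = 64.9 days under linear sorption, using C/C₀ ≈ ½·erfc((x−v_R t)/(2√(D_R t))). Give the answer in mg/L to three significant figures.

0.731 mg/L

Retardation factor R = 1 + ρ_b·K_d/n = 1 + 1.88 × 15/0.28 = 101.7.
Sorption retards both mechanisms: v_R = v/R = 0.0005988 m/day, D_R = D/R = 0.003265 m²/day.
v_R·t = 0.0005988 × 64.9 = 0.03886212 m; 2√(D_R t) = 0.9206 m; argument = (0.562 − 0.03886212)/0.9206 = 0.5683.
C = C₀ × ½·erfc(0.5683) = 3.47 × 0.2108 = 0.731 mg/L.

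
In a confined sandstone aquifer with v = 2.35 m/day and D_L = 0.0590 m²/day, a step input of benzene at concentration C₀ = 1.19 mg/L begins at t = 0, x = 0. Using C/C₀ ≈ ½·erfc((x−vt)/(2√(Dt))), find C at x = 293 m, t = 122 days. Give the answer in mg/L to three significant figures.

For a continuous step input, C/C₀ ≈ ½·erfc((x−vt)/(2√(Dt))).
vt = 2.35 × 122 = 286.7 m and 2√(Dt) = 2√(0.0590 × 122) = 5.366 m.
Argument (x−vt)/(2√(Dt)) = (293 − 286.7)/5.366 = 1.174; ½·erfc(1.174) = 0.04843.
C = 1.19 × 0.04843 = 0.0576 mg/L.

0.0576 mg/L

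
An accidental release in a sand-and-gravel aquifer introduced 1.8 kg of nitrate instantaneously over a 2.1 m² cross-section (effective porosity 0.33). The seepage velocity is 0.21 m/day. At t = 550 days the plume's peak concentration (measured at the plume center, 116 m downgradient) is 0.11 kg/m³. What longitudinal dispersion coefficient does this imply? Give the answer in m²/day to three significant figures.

0.0807 m²/day

At the plume center C_max = M/(n_e·A·√(4πDt)), so D = M²/(4πt·(n_e·A·C_max)²).
n_e·A·C_max = 0.33 × 2.1 × 0.11 = 0.07623 kg/m.
D = 1.8²/(4π × 550 × 0.07623²) = 0.0807 m²/day.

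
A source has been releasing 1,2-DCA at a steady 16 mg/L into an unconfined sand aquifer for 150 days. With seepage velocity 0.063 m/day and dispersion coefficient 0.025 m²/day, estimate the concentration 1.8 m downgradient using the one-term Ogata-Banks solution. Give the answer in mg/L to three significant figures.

For a continuous step input, C/C₀ ≈ ½·erfc((x−vt)/(2√(Dt))).
vt = 0.063 × 150 = 9.45 m and 2√(Dt) = 2√(0.025 × 150) = 3.873 m.
Argument (x−vt)/(2√(Dt)) = (1.8 − 9.45)/3.873 = -1.975; ½·erfc(-1.975) = 0.9974.
C = 16 × 0.9974 = 16.0 mg/L.

16.0 mg/L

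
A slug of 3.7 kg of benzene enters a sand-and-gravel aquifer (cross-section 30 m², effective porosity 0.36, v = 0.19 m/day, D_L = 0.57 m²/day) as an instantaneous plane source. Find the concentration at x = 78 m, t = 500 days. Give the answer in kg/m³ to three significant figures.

For an instantaneous plane source, C(x,t) = M/(n_e·A·√(4πDt)) · exp(−(x−vt)²/(4Dt)), with n_e·A the pore (flow) area.
Plume center vt = 0.19 × 500 = 95 m, so the well at 78 m is 17 m upgradient of the peak.
√(4πDt) = 59.84 m, giving peak height M/(n_e·A·√(4πDt)) = 3.7/(0.36 × 30 × 59.84) = 0.005725 kg/m³.
(x−vt)²/(4Dt) = (-17)²/(4 × 0.57 × 500) = 0.2535; exp(−0.2535) = 0.7761.
C = 0.005725 × 0.7761 = 0.00444 kg/m³.

0.00444 kg/m³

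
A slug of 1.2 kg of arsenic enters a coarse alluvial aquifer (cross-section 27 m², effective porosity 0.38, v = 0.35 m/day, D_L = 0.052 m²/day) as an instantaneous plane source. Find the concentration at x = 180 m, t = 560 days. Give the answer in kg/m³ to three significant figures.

For an instantaneous plane source, C(x,t) = M/(n_e·A·√(4πDt)) · exp(−(x−vt)²/(4Dt)), with n_e·A the pore (flow) area.
Plume center vt = 0.35 × 560 = 196 m, so the well at 180 m is 16 m upgradient of the peak.
√(4πDt) = 19.13 m, giving peak height M/(n_e·A·√(4πDt)) = 1.2/(0.38 × 27 × 19.13) = 0.006114 kg/m³.
(x−vt)²/(4Dt) = (-16)²/(4 × 0.052 × 560) = 2.198; exp(−2.198) = 0.1110.
C = 0.006114 × 0.1110 = 0.000679 kg/m³.

0.000679 kg/m³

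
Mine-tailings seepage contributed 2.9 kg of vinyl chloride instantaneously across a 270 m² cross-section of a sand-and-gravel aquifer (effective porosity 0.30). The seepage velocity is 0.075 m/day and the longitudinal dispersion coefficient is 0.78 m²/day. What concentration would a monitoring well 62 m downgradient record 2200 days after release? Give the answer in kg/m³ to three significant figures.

For an instantaneous plane source, C(x,t) = M/(n_e·A·√(4πDt)) · exp(−(x−vt)²/(4Dt)), with n_e·A the pore (flow) area.
Plume center vt = 0.075 × 2200 = 165 m, so the well at 62 m is 103 m upgradient of the peak.
√(4πDt) = 146.8 m, giving peak height M/(n_e·A·√(4πDt)) = 2.9/(0.30 × 270 × 146.8) = 0.0002439 kg/m³.
(x−vt)²/(4Dt) = (-103)²/(4 × 0.78 × 2200) = 1.546; exp(−1.546) = 0.2131.
C = 0.0002439 × 0.2131 = 5.20e-05 kg/m³.

5.20e-05 kg/m³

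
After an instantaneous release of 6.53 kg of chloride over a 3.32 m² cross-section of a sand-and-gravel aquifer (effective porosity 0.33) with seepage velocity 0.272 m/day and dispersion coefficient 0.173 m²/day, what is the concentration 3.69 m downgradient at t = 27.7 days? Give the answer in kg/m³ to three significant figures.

For an instantaneous plane source, C(x,t) = M/(n_e·A·√(4πDt)) · exp(−(x−vt)²/(4Dt)), with n_e·A the pore (flow) area.
Plume center vt = 0.272 × 27.7 = 7.5344 m, so the well at 3.69 m is 3.8444 m upgradient of the peak.
√(4πDt) = 7.760 m, giving peak height M/(n_e·A·√(4πDt)) = 6.53/(0.33 × 3.32 × 7.760) = 0.7681 kg/m³.
(x−vt)²/(4Dt) = (-3.8444)²/(4 × 0.173 × 27.7) = 0.7710; exp(−0.7710) = 0.4626.
C = 0.7681 × 0.4626 = 0.355 kg/m³.

0.355 kg/m³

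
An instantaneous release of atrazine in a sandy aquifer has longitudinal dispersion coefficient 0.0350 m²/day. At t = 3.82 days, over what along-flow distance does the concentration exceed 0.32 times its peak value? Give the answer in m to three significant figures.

1.56 m

The plume is Gaussian with σ = √(2Dt) = √(2 × 0.0350 × 3.82) = 0.5171 m.
C/C_peak = exp(−Δx²/(2σ²)) = 0.32 ⇒ Δx = σ·√(−2 ln 0.32) = 0.5171 × 1.510 = 0.7808 m.
Width = 2Δx = 1.56 m.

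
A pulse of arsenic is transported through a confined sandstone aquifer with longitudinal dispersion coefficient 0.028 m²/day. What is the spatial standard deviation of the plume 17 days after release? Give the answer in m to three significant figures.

Dispersive spreading gives a Gaussian with σ² = 2Dt; advection only shifts the center.
σ = √(2 × 0.028 × 17) = 0.976 m.

0.976 m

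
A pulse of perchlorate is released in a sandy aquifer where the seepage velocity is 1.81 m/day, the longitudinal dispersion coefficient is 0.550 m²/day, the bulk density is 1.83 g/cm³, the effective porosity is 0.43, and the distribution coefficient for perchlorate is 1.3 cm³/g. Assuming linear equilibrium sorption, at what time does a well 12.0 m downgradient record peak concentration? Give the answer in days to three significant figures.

42.2 days

Retardation factor R = 1 + ρ_b·K_d/n = 1 + 1.83 × 1.3/0.43 = 6.533.
Sorption retards both mechanisms: v_R = v/R = 0.2771 m/day, D_R = D/R = 0.08419 m²/day.
Peak time from v_R²t² + 2D_R t − x² = 0: t = (√(D_R² + v_R²x²) − D_R)/v_R².
√(D_R² + v_R²x²) = √(0.08419² + 0.2771² × 12.0²) = 3.326; v_R² = 0.07678.
t = (3.326 − 0.08419)/0.07678 = 42.2 days.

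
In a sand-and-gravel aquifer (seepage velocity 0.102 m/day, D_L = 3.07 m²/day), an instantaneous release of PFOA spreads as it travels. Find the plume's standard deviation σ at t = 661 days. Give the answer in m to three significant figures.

Dispersive spreading gives a Gaussian with σ² = 2Dt; advection only shifts the center.
σ = √(2 × 3.07 × 661) = 63.7 m.

63.7 m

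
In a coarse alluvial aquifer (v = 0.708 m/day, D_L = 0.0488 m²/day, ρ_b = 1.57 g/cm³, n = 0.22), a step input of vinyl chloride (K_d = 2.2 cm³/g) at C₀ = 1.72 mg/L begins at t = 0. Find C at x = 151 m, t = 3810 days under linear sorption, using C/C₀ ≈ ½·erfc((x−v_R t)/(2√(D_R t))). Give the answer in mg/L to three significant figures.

1.70 mg/L

Retardation factor R = 1 + ρ_b·K_d/n = 1 + 1.57 × 2.2/0.22 = 16.70.
Sorption retards both mechanisms: v_R = v/R = 0.04240 m/day, D_R = D/R = 0.002922 m²/day.
v_R·t = 0.04240 × 3810 = 161.544 m; 2√(D_R t) = 6.673 m; argument = (151 − 161.544)/6.673 = -1.580.
C = C₀ × ½·erfc(-1.580) = 1.72 × 0.9873 = 1.70 mg/L.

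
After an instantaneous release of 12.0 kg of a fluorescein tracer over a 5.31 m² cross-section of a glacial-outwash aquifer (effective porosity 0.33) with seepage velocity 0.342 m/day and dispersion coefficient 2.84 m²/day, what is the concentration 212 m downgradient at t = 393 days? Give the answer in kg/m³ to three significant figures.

For an instantaneous plane source, C(x,t) = M/(n_e·A·√(4πDt)) · exp(−(x−vt)²/(4Dt)), with n_e·A the pore (flow) area.
Plume center vt = 0.342 × 393 = 134.406 m, so the well at 212 m is 77.594 m downgradient of the peak.
√(4πDt) = 118.4 m, giving peak height M/(n_e·A·√(4πDt)) = 12.0/(0.33 × 5.31 × 118.4) = 0.05784 kg/m³.
(x−vt)²/(4Dt) = (77.594)²/(4 × 2.84 × 393) = 1.349; exp(−1.349) = 0.2595.
C = 0.05784 × 0.2595 = 0.0150 kg/m³.

0.0150 kg/m³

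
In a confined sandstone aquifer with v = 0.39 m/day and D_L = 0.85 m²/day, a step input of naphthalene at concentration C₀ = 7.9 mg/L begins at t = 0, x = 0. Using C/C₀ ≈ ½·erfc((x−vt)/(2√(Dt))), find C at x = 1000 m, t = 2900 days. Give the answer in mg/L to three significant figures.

For a continuous step input, C/C₀ ≈ ½·erfc((x−vt)/(2√(Dt))).
vt = 0.39 × 2900 = 1131 m and 2√(Dt) = 2√(0.85 × 2900) = 99.30 m.
Argument (x−vt)/(2√(Dt)) = (1000 − 1131)/99.30 = -1.319; ½·erfc(-1.319) = 0.9689.
C = 7.9 × 0.9689 = 7.65 mg/L.

7.65 mg/L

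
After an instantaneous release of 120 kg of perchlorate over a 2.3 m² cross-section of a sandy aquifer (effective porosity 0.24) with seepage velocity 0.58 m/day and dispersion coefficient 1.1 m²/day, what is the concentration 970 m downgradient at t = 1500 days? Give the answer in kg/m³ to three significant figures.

0.332 kg/m³

For an instantaneous plane source, C(x,t) = M/(n_e·A·√(4πDt)) · exp(−(x−vt)²/(4Dt)), with n_e·A the pore (flow) area.
Plume center vt = 0.58 × 1500 = 870 m, so the well at 970 m is 100 m downgradient of the peak.
√(4πDt) = 144.0 m, giving peak height M/(n_e·A·√(4πDt)) = 120/(0.24 × 2.3 × 144.0) = 1.510 kg/m³.
(x−vt)²/(4Dt) = (100)²/(4 × 1.1 × 1500) = 1.515; exp(−1.515) = 0.2198.
C = 1.510 × 0.2198 = 0.332 kg/m³.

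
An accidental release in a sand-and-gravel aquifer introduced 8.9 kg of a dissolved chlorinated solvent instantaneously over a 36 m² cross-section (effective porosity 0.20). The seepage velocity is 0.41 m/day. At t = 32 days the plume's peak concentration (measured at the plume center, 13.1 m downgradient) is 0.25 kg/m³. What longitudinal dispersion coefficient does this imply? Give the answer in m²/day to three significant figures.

0.0608 m²/day

At the plume center C_max = M/(n_e·A·√(4πDt)), so D = M²/(4πt·(n_e·A·C_max)²).
n_e·A·C_max = 0.20 × 36 × 0.25 = 1.800 kg/m.
D = 8.9²/(4π × 32 × 1.800²) = 0.0608 m²/day.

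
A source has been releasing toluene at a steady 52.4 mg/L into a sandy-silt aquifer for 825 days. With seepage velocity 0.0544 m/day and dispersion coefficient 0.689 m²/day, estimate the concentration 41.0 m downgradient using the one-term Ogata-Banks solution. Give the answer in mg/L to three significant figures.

28.6 mg/L

For a continuous step input, C/C₀ ≈ ½·erfc((x−vt)/(2√(Dt))).
vt = 0.0544 × 825 = 44.88 m and 2√(Dt) = 2√(0.689 × 825) = 47.68 m.
Argument (x−vt)/(2√(Dt)) = (41.0 − 44.88)/47.68 = -0.08138; ½·erfc(-0.08138) = 0.5458.
C = 52.4 × 0.5458 = 28.6 mg/L.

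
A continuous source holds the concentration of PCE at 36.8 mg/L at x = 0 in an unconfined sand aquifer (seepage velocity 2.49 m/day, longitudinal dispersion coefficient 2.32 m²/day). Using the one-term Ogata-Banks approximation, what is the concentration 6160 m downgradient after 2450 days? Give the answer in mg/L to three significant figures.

10.6 mg/L

For a continuous step input, C/C₀ ≈ ½·erfc((x−vt)/(2√(Dt))).
vt = 2.49 × 2450 = 6100.5 m and 2√(Dt) = 2√(2.32 × 2450) = 150.8 m.
Argument (x−vt)/(2√(Dt)) = (6160 − 6100.5)/150.8 = 0.3946; ½·erfc(0.3946) = 0.2884.
C = 36.8 × 0.2884 = 10.6 mg/L.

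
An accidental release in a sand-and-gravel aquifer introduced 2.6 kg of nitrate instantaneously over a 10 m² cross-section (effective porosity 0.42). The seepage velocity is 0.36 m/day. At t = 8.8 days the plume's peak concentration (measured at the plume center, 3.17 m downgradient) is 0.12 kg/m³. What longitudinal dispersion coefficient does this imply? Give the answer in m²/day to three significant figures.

0.241 m²/day

At the plume center C_max = M/(n_e·A·√(4πDt)), so D = M²/(4πt·(n_e·A·C_max)²).
n_e·A·C_max = 0.42 × 10 × 0.12 = 0.5040 kg/m.
D = 2.6²/(4π × 8.8 × 0.5040²) = 0.241 m²/day.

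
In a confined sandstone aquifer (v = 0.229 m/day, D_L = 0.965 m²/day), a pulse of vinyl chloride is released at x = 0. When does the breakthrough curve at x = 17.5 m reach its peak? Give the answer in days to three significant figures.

For the 1D instantaneous-source solution, setting ∂C/∂t = 0 at fixed x gives v²t² + 2Dt − x² = 0, so t = (√(D² + v²x²) − D)/v².
√(D² + v²x²) = √(0.965² + 0.229² × 17.5²) = 4.122; v² = 0.052441.
t = (4.122 − 0.965)/0.052441 = 60.2 days (vs. the pure-advection estimate x/v = 76.4 d).

60.2 days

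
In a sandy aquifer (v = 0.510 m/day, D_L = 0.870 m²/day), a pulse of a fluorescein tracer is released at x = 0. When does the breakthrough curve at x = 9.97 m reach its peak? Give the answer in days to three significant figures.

16.5 days

For the 1D instantaneous-source solution, setting ∂C/∂t = 0 at fixed x gives v²t² + 2Dt − x² = 0, so t = (√(D² + v²x²) − D)/v².
√(D² + v²x²) = √(0.870² + 0.510² × 9.97²) = 5.159; v² = 0.2601.
t = (5.159 − 0.870)/0.2601 = 16.5 days (vs. the pure-advection estimate x/v = 19.5 d).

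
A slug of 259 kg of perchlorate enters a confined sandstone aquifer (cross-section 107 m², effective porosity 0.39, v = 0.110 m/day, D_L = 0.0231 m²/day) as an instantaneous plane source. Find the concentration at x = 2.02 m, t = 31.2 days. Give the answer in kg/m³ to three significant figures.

For an instantaneous plane source, C(x,t) = M/(n_e·A·√(4πDt)) · exp(−(x−vt)²/(4Dt)), with n_e·A the pore (flow) area.
Plume center vt = 0.110 × 31.2 = 3.432 m, so the well at 2.02 m is 1.412 m upgradient of the peak.
√(4πDt) = 3.009 m, giving peak height M/(n_e·A·√(4πDt)) = 259/(0.39 × 107 × 3.009) = 2.063 kg/m³.
(x−vt)²/(4Dt) = (-1.412)²/(4 × 0.0231 × 31.2) = 0.6916; exp(−0.6916) = 0.5008.
C = 2.063 × 0.5008 = 1.03 kg/m³.

1.03 kg/m³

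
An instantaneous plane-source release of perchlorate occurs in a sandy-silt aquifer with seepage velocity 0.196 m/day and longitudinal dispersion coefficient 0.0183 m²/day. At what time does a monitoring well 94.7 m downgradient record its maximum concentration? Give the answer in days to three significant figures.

For the 1D instantaneous-source solution, setting ∂C/∂t = 0 at fixed x gives v²t² + 2Dt − x² = 0, so t = (√(D² + v²x²) − D)/v².
√(D² + v²x²) = √(0.0183² + 0.196² × 94.7²) = 18.56; v² = 0.038416.
t = (18.56 − 0.0183)/0.038416 = 483 days (vs. the pure-advection estimate x/v = 483 d).

483 days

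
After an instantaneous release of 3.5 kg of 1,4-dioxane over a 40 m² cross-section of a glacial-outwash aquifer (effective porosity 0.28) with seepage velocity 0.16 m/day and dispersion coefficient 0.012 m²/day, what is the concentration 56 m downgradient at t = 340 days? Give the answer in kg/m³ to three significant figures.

0.0373 kg/m³

For an instantaneous plane source, C(x,t) = M/(n_e·A·√(4πDt)) · exp(−(x−vt)²/(4Dt)), with n_e·A the pore (flow) area.
Plume center vt = 0.16 × 340 = 54.4 m, so the well at 56 m is 1.6 m downgradient of the peak.
√(4πDt) = 7.160 m, giving peak height M/(n_e·A·√(4πDt)) = 3.5/(0.28 × 40 × 7.160) = 0.04365 kg/m³.
(x−vt)²/(4Dt) = (1.6)²/(4 × 0.012 × 340) = 0.1569; exp(−0.1569) = 0.8548.
C = 0.04365 × 0.8548 = 0.0373 kg/m³.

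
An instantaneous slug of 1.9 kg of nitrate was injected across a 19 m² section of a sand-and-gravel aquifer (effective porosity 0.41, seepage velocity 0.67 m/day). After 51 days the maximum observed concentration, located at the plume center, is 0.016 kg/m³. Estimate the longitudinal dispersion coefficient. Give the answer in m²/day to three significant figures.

0.363 m²/day

At the plume center C_max = M/(n_e·A·√(4πDt)), so D = M²/(4πt·(n_e·A·C_max)²).
n_e·A·C_max = 0.41 × 19 × 0.016 = 0.1246 kg/m.
D = 1.9²/(4π × 51 × 0.1246²) = 0.363 m²/day.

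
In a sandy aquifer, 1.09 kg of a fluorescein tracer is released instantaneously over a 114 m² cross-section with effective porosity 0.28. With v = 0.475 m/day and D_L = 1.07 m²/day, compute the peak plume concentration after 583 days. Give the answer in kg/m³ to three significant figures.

0.000386 kg/m³

The peak of an instantaneous 1D plume sits at x = vt; there the Gaussian factor is 1 and C_max = M/(n_e·A·√(4πDt)), where n_e·A is the pore area the mass is dissolved in.
√(4πDt) = √(4π × 1.07 × 583) = 88.54 m, so C_max = 1.09/(0.28 × 114 × 88.54) = 0.000386 kg/m³.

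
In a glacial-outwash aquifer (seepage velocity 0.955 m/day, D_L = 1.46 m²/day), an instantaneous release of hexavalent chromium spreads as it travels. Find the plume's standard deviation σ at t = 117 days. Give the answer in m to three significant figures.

Dispersive spreading gives a Gaussian with σ² = 2Dt; advection only shifts the center.
σ = √(2 × 1.46 × 117) = 18.5 m.

18.5 m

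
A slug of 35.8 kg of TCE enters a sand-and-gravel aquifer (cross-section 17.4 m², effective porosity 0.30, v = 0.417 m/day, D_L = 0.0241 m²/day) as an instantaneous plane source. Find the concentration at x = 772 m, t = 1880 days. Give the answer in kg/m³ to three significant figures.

0.131 kg/m³

For an instantaneous plane source, C(x,t) = M/(n_e·A·√(4πDt)) · exp(−(x−vt)²/(4Dt)), with n_e·A the pore (flow) area.
Plume center vt = 0.417 × 1880 = 783.96 m, so the well at 772 m is 11.96 m upgradient of the peak.
√(4πDt) = 23.86 m, giving peak height M/(n_e·A·√(4πDt)) = 35.8/(0.30 × 17.4 × 23.86) = 0.2874 kg/m³.
(x−vt)²/(4Dt) = (-11.96)²/(4 × 0.0241 × 1880) = 0.7893; exp(−0.7893) = 0.4542.
C = 0.2874 × 0.4542 = 0.131 kg/m³.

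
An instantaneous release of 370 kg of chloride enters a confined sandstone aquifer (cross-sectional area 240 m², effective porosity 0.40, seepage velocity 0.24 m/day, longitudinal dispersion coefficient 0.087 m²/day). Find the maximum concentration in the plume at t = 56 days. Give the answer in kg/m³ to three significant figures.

0.493 kg/m³

The peak of an instantaneous 1D plume sits at x = vt; there the Gaussian factor is 1 and C_max = M/(n_e·A·√(4πDt)), where n_e·A is the pore area the mass is dissolved in.
√(4πDt) = √(4π × 0.087 × 56) = 7.825 m, so C_max = 370/(0.40 × 240 × 7.825) = 0.493 kg/m³.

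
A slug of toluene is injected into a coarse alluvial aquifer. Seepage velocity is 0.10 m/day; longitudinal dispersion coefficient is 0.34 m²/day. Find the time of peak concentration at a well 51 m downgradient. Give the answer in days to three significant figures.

477 days

For the 1D instantaneous-source solution, setting ∂C/∂t = 0 at fixed x gives v²t² + 2Dt − x² = 0, so t = (√(D² + v²x²) − D)/v².
√(D² + v²x²) = √(0.34² + 0.10² × 51²) = 5.111; v² = 0.01.
t = (5.111 − 0.34)/0.01 = 477 days (vs. the pure-advection estimate x/v = 510 d).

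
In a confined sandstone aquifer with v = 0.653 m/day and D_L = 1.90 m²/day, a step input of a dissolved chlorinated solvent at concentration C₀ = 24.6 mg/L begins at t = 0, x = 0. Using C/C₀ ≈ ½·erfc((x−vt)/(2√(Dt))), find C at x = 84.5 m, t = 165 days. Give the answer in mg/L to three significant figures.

For a continuous step input, C/C₀ ≈ ½·erfc((x−vt)/(2√(Dt))).
vt = 0.653 × 165 = 107.745 m and 2√(Dt) = 2√(1.90 × 165) = 35.41 m.
Argument (x−vt)/(2√(Dt)) = (84.5 − 107.745)/35.41 = -0.6565; ½·erfc(-0.6565) = 0.8234.
C = 24.6 × 0.8234 = 20.3 mg/L.

20.3 mg/L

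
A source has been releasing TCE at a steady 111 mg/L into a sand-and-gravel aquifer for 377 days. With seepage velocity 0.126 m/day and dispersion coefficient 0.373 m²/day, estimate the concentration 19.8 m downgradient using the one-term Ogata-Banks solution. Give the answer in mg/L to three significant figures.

106 mg/L

For a continuous step input, C/C₀ ≈ ½·erfc((x−vt)/(2√(Dt))).
vt = 0.126 × 377 = 47.502 m and 2√(Dt) = 2√(0.373 × 377) = 23.72 m.
Argument (x−vt)/(2√(Dt)) = (19.8 − 47.502)/23.72 = -1.168; ½·erfc(-1.168) = 0.9507.
C = 111 × 0.9507 = 106 mg/L.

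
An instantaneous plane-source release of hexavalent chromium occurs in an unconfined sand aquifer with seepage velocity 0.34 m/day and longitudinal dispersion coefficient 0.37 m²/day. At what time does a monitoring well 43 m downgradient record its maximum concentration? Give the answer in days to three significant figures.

For the 1D instantaneous-source solution, setting ∂C/∂t = 0 at fixed x gives v²t² + 2Dt − x² = 0, so t = (√(D² + v²x²) − D)/v².
√(D² + v²x²) = √(0.37² + 0.34² × 43²) = 14.62; v² = 0.1156.
t = (14.62 − 0.37)/0.1156 = 123 days (vs. the pure-advection estimate x/v = 126 d).

123 days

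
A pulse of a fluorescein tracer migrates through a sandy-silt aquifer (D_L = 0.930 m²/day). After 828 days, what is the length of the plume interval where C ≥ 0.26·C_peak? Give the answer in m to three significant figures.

129 m

The plume is Gaussian with σ = √(2Dt) = √(2 × 0.930 × 828) = 39.24 m.
C/C_peak = exp(−Δx²/(2σ²)) = 0.26 ⇒ Δx = σ·√(−2 ln 0.26) = 39.24 × 1.641 = 64.39 m.
Width = 2Δx = 129 m.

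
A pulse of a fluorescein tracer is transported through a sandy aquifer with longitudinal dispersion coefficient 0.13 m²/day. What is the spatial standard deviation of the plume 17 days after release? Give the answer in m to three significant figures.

2.10 m

Dispersive spreading gives a Gaussian with σ² = 2Dt; advection only shifts the center.
σ = √(2 × 0.13 × 17) = 2.10 m.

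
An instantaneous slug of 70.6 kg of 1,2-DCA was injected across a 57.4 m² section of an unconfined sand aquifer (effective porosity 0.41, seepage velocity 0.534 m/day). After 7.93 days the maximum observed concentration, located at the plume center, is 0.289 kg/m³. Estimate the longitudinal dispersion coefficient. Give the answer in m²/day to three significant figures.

1.08 m²/day

At the plume center C_max = M/(n_e·A·√(4πDt)), so D = M²/(4πt·(n_e·A·C_max)²).
n_e·A·C_max = 0.41 × 57.4 × 0.289 = 6.801 kg/m.
D = 70.6²/(4π × 7.93 × 6.801²) = 1.08 m²/day.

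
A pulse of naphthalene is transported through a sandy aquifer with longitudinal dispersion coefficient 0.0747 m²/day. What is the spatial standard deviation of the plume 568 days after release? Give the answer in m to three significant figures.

Dispersive spreading gives a Gaussian with σ² = 2Dt; advection only shifts the center.
σ = √(2 × 0.0747 × 568) = 9.21 m.

9.21 m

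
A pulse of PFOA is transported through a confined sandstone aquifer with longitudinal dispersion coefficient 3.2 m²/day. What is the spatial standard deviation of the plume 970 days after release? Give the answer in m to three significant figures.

Dispersive spreading gives a Gaussian with σ² = 2Dt; advection only shifts the center.
σ = √(2 × 3.2 × 970) = 78.8 m.

78.8 m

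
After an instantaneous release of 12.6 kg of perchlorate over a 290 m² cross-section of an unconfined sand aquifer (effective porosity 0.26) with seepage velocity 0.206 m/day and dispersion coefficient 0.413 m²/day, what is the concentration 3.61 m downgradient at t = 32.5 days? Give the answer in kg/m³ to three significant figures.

0.0108 kg/m³

For an instantaneous plane source, C(x,t) = M/(n_e·A·√(4πDt)) · exp(−(x−vt)²/(4Dt)), with n_e·A the pore (flow) area.
Plume center vt = 0.206 × 32.5 = 6.695 m, so the well at 3.61 m is 3.085 m upgradient of the peak.
√(4πDt) = 12.99 m, giving peak height M/(n_e·A·√(4πDt)) = 12.6/(0.26 × 290 × 12.99) = 0.01286 kg/m³.
(x−vt)²/(4Dt) = (-3.085)²/(4 × 0.413 × 32.5) = 0.1773; exp(−0.1773) = 0.8375.
C = 0.01286 × 0.8375 = 0.0108 kg/m³.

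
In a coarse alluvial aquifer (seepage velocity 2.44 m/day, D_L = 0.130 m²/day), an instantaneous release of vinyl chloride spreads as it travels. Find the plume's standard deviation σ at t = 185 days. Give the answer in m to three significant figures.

6.94 m

Dispersive spreading gives a Gaussian with σ² = 2Dt; advection only shifts the center.
σ = √(2 × 0.130 × 185) = 6.94 m.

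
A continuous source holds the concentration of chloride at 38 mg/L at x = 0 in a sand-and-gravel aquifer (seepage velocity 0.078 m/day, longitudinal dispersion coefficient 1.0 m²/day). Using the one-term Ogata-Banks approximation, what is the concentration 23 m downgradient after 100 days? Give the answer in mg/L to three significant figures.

5.37 mg/L

For a continuous step input, C/C₀ ≈ ½·erfc((x−vt)/(2√(Dt))).
vt = 0.078 × 100 = 7.8 m and 2√(Dt) = 2√(1.0 × 100) = 20.00 m.
Argument (x−vt)/(2√(Dt)) = (23 − 7.8)/20.00 = 0.7600; ½·erfc(0.7600) = 0.1412.
C = 38 × 0.1412 = 5.37 mg/L.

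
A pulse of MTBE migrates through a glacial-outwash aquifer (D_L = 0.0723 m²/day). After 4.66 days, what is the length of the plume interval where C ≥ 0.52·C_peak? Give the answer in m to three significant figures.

The plume is Gaussian with σ = √(2Dt) = √(2 × 0.0723 × 4.66) = 0.8209 m.
C/C_peak = exp(−Δx²/(2σ²)) = 0.52 ⇒ Δx = σ·√(−2 ln 0.52) = 0.8209 × 1.144 = 0.9391 m.
Width = 2Δx = 1.88 m.

1.88 m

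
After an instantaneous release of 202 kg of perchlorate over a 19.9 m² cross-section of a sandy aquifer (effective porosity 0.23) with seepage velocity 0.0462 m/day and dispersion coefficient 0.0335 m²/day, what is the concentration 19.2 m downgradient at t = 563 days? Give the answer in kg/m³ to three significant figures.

For an instantaneous plane source, C(x,t) = M/(n_e·A·√(4πDt)) · exp(−(x−vt)²/(4Dt)), with n_e·A the pore (flow) area.
Plume center vt = 0.0462 × 563 = 26.0106 m, so the well at 19.2 m is 6.8106 m upgradient of the peak.
√(4πDt) = 15.40 m, giving peak height M/(n_e·A·√(4πDt)) = 202/(0.23 × 19.9 × 15.40) = 2.866 kg/m³.
(x−vt)²/(4Dt) = (-6.8106)²/(4 × 0.0335 × 563) = 0.6148; exp(−0.6148) = 0.5407.
C = 2.866 × 0.5407 = 1.55 kg/m³.

1.55 kg/m³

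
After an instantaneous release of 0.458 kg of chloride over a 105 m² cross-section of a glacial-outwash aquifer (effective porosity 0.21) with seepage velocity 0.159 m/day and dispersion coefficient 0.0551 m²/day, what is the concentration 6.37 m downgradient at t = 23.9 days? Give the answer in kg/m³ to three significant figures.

0.00146 kg/m³

For an instantaneous plane source, C(x,t) = M/(n_e·A·√(4πDt)) · exp(−(x−vt)²/(4Dt)), with n_e·A the pore (flow) area.
Plume center vt = 0.159 × 23.9 = 3.8001 m, so the well at 6.37 m is 2.5699 m downgradient of the peak.
√(4πDt) = 4.068 m, giving peak height M/(n_e·A·√(4πDt)) = 0.458/(0.21 × 105 × 4.068) = 0.005106 kg/m³.
(x−vt)²/(4Dt) = (2.5699)²/(4 × 0.0551 × 23.9) = 1.254; exp(−1.254) = 0.2854.
C = 0.005106 × 0.2854 = 0.00146 kg/m³.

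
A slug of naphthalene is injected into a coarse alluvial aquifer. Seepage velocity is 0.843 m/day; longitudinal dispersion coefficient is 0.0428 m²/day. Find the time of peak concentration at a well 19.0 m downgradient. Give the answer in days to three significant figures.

For the 1D instantaneous-source solution, setting ∂C/∂t = 0 at fixed x gives v²t² + 2Dt − x² = 0, so t = (√(D² + v²x²) − D)/v².
√(D² + v²x²) = √(0.0428² + 0.843² × 19.0²) = 16.02; v² = 0.710649.
t = (16.02 − 0.0428)/0.710649 = 22.5 days (vs. the pure-advection estimate x/v = 22.5 d).

22.5 days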